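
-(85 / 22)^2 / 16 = -7225 / 7744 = -0.93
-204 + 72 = -132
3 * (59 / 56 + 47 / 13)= 10197 / 728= 14.01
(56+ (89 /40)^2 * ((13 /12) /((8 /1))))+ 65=121.67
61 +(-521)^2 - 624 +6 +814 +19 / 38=543397 / 2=271698.50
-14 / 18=-7 / 9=-0.78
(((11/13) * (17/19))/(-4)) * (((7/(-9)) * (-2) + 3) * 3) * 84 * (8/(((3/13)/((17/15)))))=-7298984/855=-8536.82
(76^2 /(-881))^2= 33362176 /776161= 42.98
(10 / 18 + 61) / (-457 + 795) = 0.18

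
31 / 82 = 0.38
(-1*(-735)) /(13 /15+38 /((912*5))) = 840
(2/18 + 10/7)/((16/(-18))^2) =873/448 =1.95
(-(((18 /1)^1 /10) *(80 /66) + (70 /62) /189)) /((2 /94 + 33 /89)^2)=-352451920927 /24763147200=-14.23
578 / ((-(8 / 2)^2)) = -289 / 8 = -36.12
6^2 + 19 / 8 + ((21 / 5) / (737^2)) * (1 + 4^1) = 166753051 / 4345352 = 38.38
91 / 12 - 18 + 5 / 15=-121 / 12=-10.08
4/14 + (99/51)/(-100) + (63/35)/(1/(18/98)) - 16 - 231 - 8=-254.40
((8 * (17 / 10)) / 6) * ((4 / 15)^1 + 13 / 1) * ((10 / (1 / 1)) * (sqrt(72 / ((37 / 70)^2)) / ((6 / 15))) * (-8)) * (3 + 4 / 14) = -24898880 * sqrt(2) / 111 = -317228.23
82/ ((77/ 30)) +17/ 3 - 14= 5455/ 231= 23.61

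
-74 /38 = -37 /19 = -1.95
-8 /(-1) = 8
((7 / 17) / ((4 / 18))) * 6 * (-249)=-47061 / 17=-2768.29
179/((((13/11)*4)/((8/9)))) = 3938/117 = 33.66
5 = 5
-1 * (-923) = 923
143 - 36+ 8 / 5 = 543 / 5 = 108.60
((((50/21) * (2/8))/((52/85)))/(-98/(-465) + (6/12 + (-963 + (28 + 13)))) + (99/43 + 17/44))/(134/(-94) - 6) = -4658534582619/12870840575593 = -0.36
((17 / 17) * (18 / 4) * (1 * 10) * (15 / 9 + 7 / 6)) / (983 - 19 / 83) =1411 / 10876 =0.13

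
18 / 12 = 3 / 2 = 1.50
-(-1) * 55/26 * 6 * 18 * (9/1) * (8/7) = 213840/91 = 2349.89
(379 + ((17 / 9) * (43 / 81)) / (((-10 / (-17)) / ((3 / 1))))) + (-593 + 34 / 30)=-504839 / 2430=-207.75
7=7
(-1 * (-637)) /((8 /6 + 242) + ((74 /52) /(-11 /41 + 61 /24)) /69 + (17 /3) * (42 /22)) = 14060169123 /5609954225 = 2.51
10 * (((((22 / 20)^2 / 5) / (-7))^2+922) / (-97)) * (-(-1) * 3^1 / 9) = -11294514641 / 356475000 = -31.68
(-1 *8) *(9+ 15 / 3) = -112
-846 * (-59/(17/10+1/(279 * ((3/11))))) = 417780180/14339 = 29135.94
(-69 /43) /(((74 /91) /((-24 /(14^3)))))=2691 /155918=0.02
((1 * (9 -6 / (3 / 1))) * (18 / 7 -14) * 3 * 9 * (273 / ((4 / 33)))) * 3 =-14594580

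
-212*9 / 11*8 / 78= -2544 / 143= -17.79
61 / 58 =1.05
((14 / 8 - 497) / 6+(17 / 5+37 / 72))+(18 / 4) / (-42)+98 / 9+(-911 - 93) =-1071.85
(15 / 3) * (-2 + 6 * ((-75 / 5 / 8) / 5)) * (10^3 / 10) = -2125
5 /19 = 0.26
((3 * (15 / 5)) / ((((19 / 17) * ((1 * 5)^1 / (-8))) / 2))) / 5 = -2448 / 475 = -5.15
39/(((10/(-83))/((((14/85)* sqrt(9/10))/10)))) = -67977* sqrt(10)/42500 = -5.06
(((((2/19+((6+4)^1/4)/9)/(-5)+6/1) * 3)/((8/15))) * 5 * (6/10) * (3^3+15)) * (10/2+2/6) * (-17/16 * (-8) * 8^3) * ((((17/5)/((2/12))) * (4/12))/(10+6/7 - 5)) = 440637754368/3895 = 113129076.86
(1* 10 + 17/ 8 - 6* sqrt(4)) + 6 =49/ 8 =6.12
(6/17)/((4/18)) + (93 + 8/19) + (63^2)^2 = 5088237091/323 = 15753056.01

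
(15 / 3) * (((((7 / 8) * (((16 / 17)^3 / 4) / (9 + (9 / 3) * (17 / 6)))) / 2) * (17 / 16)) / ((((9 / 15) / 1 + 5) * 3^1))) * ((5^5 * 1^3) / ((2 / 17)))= 15625 / 357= 43.77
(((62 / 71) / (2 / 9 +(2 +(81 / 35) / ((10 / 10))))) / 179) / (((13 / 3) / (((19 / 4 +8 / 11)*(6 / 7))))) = 3025755 / 2597046023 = 0.00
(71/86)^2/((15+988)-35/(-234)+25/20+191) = 589797/1034417503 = 0.00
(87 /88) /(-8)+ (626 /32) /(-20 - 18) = -8539 /13376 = -0.64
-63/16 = -3.94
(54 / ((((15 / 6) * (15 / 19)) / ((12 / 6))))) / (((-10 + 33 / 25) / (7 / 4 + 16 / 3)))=-9690 / 217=-44.65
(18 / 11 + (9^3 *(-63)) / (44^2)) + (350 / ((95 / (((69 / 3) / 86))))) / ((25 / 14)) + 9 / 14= -1156558877 / 55359920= -20.89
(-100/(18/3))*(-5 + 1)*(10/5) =400/3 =133.33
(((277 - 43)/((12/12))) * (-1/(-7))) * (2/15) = 156/35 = 4.46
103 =103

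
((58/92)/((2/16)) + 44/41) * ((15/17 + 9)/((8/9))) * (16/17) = 17442432/272527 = 64.00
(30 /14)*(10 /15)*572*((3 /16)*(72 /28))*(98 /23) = 38610 /23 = 1678.70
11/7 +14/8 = 93/28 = 3.32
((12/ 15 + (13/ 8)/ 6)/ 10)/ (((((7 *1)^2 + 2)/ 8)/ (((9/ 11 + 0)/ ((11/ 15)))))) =771/ 41140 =0.02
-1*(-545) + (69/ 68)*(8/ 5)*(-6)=45497/ 85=535.26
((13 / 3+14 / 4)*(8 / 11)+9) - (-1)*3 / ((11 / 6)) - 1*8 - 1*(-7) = 46 / 3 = 15.33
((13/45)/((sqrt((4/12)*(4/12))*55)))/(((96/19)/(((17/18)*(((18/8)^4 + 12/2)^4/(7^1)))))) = 222821663850914999/529139970867200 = 421.10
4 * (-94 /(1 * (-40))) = 47 /5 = 9.40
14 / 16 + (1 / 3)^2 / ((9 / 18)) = 79 / 72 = 1.10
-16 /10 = -8 /5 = -1.60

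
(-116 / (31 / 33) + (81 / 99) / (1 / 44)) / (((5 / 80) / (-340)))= 14753280 / 31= 475912.26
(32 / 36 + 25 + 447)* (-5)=-2364.44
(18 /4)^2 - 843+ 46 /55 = -180821 /220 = -821.91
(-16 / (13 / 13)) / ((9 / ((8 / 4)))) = -32 / 9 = -3.56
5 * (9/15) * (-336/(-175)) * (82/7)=11808/175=67.47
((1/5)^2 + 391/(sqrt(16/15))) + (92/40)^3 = 12207/1000 + 391 * sqrt(15)/4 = 390.79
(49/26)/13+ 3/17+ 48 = 277655/5746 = 48.32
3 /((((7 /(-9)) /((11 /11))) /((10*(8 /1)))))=-2160 /7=-308.57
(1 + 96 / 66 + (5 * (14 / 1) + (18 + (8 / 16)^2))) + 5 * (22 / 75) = 60833 / 660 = 92.17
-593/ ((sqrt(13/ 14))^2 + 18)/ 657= -8302/ 174105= -0.05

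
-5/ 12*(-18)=15/ 2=7.50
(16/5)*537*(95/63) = 54416/21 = 2591.24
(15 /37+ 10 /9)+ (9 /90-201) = -663947 /3330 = -199.38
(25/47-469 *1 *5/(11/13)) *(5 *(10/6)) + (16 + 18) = -35760266/1551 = -23056.26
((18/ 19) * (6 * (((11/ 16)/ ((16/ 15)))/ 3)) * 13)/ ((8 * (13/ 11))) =16335/ 9728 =1.68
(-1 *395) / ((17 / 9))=-3555 / 17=-209.12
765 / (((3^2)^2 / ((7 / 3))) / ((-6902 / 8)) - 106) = -18480105 / 2561614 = -7.21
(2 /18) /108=1 /972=0.00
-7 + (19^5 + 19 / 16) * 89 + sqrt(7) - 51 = sqrt(7) + 3525965739 / 16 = 220372861.33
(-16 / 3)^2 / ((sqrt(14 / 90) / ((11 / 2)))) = 1408*sqrt(35) / 21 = 396.66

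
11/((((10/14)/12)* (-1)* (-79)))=2.34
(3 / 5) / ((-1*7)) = -3 / 35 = -0.09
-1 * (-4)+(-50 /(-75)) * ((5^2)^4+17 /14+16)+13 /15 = 27345466 /105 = 260433.01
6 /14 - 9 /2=-57 /14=-4.07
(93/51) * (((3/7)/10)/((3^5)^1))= 31/96390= 0.00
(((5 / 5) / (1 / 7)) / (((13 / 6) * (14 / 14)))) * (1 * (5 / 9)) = 70 / 39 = 1.79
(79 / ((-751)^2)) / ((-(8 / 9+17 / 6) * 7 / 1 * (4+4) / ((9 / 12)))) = -2133 / 4232263504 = -0.00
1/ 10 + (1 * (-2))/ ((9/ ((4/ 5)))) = -7/ 90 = -0.08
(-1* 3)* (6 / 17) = -18 / 17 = -1.06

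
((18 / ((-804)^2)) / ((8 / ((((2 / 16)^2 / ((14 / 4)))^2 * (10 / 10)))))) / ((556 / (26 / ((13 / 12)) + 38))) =31 / 4007471218688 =0.00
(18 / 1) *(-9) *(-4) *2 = 1296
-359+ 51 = -308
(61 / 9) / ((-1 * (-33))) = 61 / 297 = 0.21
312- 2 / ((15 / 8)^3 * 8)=1052872 / 3375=311.96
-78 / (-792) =13 / 132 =0.10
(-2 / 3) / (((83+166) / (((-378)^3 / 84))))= 1721.49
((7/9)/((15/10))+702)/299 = 18968/8073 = 2.35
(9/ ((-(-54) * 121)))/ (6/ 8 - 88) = -2/ 126687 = -0.00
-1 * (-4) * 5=20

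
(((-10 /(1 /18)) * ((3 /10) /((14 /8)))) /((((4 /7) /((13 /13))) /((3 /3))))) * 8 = -432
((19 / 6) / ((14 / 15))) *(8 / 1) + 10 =260 / 7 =37.14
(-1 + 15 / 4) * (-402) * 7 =-15477 / 2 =-7738.50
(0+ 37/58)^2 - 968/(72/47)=-19118747/30276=-631.48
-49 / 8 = -6.12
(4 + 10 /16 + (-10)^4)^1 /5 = 80037 /40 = 2000.92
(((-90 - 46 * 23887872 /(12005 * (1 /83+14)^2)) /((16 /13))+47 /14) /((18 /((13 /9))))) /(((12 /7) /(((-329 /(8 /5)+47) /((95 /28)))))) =35601379481177107 /36266162083200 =981.67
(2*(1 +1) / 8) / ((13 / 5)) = 5 / 26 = 0.19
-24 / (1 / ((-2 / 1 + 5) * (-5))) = 360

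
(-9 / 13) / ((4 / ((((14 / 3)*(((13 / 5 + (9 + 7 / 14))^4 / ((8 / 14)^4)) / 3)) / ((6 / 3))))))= -3602729712967 / 133120000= -27063.77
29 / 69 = 0.42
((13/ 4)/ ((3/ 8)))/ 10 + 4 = 73/ 15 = 4.87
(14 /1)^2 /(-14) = -14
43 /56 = 0.77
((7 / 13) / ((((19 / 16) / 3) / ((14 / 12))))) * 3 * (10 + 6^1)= 18816 / 247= 76.18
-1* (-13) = 13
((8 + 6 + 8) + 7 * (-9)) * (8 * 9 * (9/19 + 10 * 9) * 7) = -35521416/19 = -1869548.21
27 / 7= 3.86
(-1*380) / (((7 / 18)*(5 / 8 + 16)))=-2880 / 49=-58.78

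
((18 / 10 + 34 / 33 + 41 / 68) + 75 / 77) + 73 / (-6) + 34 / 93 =-18001993 / 2434740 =-7.39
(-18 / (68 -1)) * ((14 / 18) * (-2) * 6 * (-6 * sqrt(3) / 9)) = -112 * sqrt(3) / 67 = -2.90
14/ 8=1.75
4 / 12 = 1 / 3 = 0.33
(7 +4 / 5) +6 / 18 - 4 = 62 / 15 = 4.13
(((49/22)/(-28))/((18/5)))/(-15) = 7/4752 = 0.00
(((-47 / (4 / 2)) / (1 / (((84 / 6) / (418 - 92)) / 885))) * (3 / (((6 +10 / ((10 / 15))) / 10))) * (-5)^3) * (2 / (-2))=-5875 / 28851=-0.20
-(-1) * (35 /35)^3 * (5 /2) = 5 /2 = 2.50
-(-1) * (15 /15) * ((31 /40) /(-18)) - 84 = -60511 /720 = -84.04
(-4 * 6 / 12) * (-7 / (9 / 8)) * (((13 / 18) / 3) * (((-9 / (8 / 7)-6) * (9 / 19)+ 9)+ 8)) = 144235 / 4617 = 31.24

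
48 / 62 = 24 / 31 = 0.77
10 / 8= 5 / 4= 1.25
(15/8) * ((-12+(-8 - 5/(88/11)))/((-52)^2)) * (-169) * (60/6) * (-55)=-680625/512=-1329.35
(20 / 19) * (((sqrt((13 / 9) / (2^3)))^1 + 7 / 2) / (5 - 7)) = -35 / 19 - 5 * sqrt(26) / 114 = -2.07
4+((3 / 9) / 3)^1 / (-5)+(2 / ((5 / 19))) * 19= 6677 / 45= 148.38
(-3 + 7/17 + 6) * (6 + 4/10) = 1856/85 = 21.84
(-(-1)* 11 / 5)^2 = 121 / 25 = 4.84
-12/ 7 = -1.71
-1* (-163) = 163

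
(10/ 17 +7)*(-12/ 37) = -1548/ 629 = -2.46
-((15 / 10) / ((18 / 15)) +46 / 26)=-157 / 52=-3.02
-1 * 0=0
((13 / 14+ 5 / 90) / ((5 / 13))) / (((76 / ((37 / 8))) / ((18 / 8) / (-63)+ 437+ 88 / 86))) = 873680223 / 12810560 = 68.20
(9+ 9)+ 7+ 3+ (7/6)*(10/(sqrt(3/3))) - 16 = 71/3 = 23.67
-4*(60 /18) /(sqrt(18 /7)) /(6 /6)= -20*sqrt(14) /9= -8.31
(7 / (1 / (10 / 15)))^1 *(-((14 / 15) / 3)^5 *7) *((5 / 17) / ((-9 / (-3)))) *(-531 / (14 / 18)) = 444242624 / 69710625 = 6.37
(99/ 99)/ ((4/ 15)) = 15/ 4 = 3.75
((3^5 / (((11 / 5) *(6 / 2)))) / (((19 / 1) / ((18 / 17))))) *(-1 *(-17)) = 34.88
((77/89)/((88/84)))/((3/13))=637/178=3.58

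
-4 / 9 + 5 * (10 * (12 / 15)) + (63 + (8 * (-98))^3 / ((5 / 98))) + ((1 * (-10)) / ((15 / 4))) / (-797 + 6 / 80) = -13548593441459101 / 1434465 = -9445049855.84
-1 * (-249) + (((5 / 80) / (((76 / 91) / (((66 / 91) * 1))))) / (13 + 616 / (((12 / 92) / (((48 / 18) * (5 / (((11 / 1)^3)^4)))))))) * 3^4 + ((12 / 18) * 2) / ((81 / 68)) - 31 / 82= 50568160925603817485561 / 202208360870901954528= 250.08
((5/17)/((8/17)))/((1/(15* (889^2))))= 59274075/8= 7409259.38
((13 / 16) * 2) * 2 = 3.25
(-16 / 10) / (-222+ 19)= 8 / 1015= 0.01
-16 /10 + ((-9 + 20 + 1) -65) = -273 /5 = -54.60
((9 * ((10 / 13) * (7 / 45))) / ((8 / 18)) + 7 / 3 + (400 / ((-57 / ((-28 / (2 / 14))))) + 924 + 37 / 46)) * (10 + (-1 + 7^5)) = 660601492864 / 17043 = 38760869.15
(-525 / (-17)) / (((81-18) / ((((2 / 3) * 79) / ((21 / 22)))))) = 86900 / 3213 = 27.05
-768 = -768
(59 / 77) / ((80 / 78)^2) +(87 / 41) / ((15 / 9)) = 10110339 / 5051200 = 2.00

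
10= 10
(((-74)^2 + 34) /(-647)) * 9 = -49590 /647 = -76.65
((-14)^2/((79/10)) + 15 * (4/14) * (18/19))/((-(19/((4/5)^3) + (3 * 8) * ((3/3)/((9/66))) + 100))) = -669440/7260337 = -0.09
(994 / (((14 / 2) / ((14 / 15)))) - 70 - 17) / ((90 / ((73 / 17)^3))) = 265698611 / 6632550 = 40.06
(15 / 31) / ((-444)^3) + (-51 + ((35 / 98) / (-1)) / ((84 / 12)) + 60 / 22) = -23558016559207 / 487503922752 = -48.32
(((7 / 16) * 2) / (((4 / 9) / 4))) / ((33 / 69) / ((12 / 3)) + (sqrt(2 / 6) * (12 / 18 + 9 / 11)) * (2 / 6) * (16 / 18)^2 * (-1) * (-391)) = -3074841629937 / 25451329679651642 + 655389141998976 * sqrt(3) / 12725664839825821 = 0.09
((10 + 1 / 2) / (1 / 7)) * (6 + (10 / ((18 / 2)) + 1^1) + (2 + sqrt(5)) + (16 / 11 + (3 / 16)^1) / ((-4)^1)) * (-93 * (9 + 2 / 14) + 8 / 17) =-5438676481 / 8976 - 1061844 * sqrt(5) / 17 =-745581.12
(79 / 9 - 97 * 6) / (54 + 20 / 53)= -24857 / 2358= -10.54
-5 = -5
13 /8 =1.62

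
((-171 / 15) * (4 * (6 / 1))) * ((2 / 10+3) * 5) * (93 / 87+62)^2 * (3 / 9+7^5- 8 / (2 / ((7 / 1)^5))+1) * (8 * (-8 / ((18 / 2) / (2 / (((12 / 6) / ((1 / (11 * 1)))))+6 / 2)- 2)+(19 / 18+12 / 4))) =-418081897071934976 / 12615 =-33141648598647.24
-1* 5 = -5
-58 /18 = -29 /9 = -3.22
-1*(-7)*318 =2226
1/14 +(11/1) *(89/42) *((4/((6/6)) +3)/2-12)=-16637/84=-198.06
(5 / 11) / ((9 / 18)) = 10 / 11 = 0.91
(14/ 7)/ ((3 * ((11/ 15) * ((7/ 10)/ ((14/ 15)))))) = 40/ 33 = 1.21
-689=-689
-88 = -88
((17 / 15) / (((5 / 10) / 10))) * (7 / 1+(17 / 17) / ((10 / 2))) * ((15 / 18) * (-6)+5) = 0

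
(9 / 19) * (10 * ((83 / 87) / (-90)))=-83 / 1653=-0.05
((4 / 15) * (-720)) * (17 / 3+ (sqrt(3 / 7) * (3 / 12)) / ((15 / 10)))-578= -1666-32 * sqrt(21) / 7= -1686.95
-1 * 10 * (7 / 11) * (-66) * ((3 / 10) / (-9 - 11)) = -63 / 10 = -6.30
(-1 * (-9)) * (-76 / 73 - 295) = -194499 / 73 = -2664.37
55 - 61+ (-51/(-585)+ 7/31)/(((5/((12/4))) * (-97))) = -5865542/977275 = -6.00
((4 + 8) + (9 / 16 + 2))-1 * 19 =-71 / 16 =-4.44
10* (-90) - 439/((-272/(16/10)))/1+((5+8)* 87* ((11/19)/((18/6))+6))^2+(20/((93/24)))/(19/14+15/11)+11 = 39106497344208691/797134930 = 49058817.86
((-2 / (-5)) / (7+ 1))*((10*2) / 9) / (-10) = -1 / 90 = -0.01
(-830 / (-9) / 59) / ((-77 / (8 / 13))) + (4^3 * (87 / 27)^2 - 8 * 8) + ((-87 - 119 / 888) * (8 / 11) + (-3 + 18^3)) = 1126800546142 / 176999823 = 6366.11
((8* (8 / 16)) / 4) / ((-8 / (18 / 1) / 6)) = -27 / 2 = -13.50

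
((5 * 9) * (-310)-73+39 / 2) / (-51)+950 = 124907 / 102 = 1224.58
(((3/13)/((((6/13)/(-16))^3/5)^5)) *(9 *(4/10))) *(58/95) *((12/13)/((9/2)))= -1236150571827232067314606145536000/30292137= -40807638359328431246518070.00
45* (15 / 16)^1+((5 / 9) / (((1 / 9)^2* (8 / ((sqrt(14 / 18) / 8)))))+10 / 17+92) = 15* sqrt(7) / 64+36659 / 272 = 135.40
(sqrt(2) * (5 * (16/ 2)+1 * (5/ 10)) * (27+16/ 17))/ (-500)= -3.20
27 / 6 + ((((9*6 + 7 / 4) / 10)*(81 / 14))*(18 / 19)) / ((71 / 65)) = 2453319 / 75544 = 32.48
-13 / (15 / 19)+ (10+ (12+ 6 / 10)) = 92 / 15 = 6.13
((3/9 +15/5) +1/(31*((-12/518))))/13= 361/2418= 0.15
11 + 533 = 544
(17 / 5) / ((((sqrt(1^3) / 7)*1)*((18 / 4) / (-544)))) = -129472 / 45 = -2877.16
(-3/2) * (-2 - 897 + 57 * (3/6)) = 5223/4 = 1305.75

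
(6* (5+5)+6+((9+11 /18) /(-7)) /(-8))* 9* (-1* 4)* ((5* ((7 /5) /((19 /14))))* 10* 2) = -4669070 /19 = -245740.53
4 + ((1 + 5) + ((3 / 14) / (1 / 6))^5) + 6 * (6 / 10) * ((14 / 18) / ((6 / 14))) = 5053871 / 252105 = 20.05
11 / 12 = 0.92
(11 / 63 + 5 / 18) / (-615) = -19 / 25830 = -0.00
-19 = -19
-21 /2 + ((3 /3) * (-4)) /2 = -12.50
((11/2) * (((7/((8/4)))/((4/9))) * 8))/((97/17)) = 11781/194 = 60.73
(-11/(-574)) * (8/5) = 44/1435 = 0.03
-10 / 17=-0.59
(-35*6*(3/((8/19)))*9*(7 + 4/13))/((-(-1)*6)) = -1705725/104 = -16401.20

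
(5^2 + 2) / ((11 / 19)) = 513 / 11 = 46.64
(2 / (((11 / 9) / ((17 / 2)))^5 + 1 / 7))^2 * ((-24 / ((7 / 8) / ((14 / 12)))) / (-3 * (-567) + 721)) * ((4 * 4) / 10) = -25193140527194644824239616 / 6085609404754679602923985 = -4.14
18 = 18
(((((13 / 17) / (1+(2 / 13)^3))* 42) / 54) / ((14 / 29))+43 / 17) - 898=-603372601 / 674730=-894.24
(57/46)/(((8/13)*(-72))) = -247/8832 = -0.03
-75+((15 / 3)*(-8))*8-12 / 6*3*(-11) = -329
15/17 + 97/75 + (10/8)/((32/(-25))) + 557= 91098097/163200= 558.20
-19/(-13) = 19/13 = 1.46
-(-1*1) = 1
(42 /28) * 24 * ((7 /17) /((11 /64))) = 16128 /187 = 86.25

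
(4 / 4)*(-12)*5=-60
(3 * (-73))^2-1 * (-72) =48033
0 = 0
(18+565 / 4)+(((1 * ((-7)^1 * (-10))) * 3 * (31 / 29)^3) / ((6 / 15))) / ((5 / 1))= 28048013 / 97556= 287.51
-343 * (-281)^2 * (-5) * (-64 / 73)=-8666759360 / 73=-118722730.96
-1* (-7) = 7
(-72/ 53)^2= 5184/ 2809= 1.85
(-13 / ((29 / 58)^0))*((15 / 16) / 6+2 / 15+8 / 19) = -9.24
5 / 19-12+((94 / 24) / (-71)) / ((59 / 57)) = -3753555 / 318364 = -11.79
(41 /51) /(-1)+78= 3937 /51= 77.20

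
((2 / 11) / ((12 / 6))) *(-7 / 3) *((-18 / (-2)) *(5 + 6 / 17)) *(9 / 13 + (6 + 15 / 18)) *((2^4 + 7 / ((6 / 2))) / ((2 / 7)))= -1006705 / 204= -4934.83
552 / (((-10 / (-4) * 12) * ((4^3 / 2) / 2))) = 23 / 20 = 1.15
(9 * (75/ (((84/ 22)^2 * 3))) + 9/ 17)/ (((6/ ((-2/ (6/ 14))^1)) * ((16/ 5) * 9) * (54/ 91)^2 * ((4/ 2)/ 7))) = -2202290545/ 513962496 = -4.28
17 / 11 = 1.55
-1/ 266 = -0.00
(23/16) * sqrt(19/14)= 23 * sqrt(266)/224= 1.67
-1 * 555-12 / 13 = -7227 / 13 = -555.92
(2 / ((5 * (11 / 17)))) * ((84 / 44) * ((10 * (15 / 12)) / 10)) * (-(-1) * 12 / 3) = 714 / 121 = 5.90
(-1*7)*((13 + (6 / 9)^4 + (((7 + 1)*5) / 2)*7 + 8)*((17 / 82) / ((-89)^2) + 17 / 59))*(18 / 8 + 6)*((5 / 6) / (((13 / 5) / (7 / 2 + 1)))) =-3869.05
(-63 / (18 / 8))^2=784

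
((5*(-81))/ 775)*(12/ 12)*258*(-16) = 334368/ 155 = 2157.21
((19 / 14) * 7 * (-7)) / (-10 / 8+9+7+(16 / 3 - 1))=-798 / 229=-3.48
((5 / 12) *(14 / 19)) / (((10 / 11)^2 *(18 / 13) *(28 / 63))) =11011 / 18240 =0.60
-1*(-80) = 80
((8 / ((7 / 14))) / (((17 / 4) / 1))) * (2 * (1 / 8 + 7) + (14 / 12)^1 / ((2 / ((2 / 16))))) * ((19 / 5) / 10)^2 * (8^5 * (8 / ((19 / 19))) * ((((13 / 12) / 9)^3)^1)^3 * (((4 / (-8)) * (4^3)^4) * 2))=-353248200445357195264 / 1944527358671685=-181662.76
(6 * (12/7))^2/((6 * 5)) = 864/245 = 3.53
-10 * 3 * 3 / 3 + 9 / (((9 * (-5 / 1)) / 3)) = -153 / 5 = -30.60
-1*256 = -256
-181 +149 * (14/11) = 95/11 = 8.64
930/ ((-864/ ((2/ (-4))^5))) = 0.03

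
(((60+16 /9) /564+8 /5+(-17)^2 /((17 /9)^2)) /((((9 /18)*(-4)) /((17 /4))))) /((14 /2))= -1115183 /44415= -25.11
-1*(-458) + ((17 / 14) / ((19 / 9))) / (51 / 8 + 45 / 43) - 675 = -24551939 / 113183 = -216.92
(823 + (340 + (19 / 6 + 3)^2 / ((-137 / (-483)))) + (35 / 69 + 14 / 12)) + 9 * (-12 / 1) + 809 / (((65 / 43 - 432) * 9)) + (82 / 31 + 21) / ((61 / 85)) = 4858138633826695 / 3970747888236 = 1223.48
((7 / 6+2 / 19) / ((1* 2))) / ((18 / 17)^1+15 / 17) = 2465 / 7524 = 0.33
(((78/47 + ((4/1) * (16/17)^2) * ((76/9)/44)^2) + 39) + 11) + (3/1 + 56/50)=186078516749/3328174575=55.91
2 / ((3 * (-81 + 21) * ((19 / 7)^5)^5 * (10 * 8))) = -0.00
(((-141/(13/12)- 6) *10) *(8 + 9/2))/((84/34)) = -626875/91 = -6888.74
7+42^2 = 1771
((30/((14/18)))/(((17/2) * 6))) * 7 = 90/17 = 5.29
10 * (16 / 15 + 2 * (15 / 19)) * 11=16588 / 57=291.02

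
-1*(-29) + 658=687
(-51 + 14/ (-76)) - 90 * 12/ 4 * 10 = -104545/ 38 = -2751.18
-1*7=-7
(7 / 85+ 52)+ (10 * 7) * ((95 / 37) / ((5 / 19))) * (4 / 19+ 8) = 5659.65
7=7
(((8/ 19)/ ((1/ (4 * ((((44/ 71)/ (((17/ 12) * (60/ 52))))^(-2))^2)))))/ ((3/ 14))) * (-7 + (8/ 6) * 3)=-9285539413504375/ 8135752109056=-1141.33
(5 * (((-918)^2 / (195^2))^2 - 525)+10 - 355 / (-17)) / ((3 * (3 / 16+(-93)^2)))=-14918407232 / 2799667034125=-0.01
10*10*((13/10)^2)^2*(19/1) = 542659/100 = 5426.59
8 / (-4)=-2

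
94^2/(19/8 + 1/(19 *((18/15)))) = 4029216/1103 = 3652.96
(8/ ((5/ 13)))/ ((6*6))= 26/ 45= 0.58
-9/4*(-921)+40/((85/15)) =141393/68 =2079.31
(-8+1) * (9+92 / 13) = -1463 / 13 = -112.54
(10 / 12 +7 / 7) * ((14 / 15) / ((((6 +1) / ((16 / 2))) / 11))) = 968 / 45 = 21.51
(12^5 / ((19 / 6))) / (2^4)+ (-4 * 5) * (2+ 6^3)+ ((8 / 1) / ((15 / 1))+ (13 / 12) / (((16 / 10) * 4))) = 20131871 / 36480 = 551.86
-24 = -24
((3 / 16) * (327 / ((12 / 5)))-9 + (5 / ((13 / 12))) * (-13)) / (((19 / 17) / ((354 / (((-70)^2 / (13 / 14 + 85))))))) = -10066738887 / 41708800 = -241.36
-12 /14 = -6 /7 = -0.86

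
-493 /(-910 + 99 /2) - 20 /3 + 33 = 138917 /5163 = 26.91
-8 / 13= -0.62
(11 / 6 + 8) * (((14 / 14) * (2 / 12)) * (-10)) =-295 / 18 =-16.39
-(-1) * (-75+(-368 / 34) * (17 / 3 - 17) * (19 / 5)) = 5867 / 15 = 391.13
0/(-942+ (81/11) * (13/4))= 0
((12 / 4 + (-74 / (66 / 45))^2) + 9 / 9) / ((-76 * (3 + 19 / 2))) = -308509 / 114950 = -2.68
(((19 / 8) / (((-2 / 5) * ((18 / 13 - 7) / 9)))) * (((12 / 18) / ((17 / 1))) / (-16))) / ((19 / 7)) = -1365 / 158848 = -0.01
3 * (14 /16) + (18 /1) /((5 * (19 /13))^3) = 2.67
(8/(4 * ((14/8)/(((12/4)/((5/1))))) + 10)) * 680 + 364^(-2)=33266689/132496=251.08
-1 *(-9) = 9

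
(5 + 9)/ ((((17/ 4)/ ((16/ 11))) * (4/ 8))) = 1792/ 187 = 9.58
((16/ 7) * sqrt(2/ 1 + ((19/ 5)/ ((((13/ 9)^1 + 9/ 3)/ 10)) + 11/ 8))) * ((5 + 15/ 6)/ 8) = 9 * sqrt(530)/ 28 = 7.40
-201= -201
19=19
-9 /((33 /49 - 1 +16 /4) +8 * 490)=-441 /192260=-0.00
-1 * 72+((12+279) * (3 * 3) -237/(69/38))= 55579/23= 2416.48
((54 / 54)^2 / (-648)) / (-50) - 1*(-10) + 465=15390001 / 32400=475.00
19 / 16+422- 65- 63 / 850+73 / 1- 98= 2265171 / 6800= 333.11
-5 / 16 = -0.31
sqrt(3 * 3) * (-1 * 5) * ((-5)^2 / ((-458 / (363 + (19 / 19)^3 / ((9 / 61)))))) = 208000 / 687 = 302.77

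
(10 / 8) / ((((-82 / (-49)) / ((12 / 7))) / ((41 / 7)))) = 15 / 2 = 7.50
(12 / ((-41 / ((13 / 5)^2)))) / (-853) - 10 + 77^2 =5175131703 / 874325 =5919.00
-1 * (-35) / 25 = 7 / 5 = 1.40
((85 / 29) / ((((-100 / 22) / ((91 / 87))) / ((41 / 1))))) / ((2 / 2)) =-697697 / 25230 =-27.65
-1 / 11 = -0.09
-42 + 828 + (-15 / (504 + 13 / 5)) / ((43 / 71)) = 85605009 / 108919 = 785.95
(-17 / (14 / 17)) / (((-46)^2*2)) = -289 / 59248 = -0.00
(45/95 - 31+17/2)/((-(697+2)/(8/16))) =279/17708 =0.02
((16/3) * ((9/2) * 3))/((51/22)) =528/17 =31.06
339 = 339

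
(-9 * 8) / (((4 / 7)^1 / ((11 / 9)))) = -154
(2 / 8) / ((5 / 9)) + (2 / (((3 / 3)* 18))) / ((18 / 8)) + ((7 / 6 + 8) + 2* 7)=38339 / 1620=23.67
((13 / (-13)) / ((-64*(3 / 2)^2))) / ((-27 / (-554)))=277 / 1944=0.14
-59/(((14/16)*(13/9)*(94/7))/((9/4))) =-4779/611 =-7.82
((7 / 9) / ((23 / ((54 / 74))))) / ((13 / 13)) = 21 / 851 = 0.02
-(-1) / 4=0.25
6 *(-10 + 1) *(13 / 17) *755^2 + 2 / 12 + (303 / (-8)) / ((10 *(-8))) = -768302475107 / 32640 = -23538678.77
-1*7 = -7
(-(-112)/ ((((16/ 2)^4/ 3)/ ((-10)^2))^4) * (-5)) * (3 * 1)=-3322265625/ 68719476736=-0.05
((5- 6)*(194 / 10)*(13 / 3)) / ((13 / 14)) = -1358 / 15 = -90.53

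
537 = 537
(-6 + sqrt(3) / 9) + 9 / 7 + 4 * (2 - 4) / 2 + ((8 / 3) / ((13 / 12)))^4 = 28.19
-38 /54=-19 /27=-0.70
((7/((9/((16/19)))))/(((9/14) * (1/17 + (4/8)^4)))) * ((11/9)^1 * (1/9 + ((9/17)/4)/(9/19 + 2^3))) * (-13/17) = -145448576/146225007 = -0.99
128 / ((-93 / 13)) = -1664 / 93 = -17.89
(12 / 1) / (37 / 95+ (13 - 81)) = -380 / 2141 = -0.18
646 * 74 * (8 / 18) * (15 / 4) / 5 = 47804 / 3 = 15934.67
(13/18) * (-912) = -1976/3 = -658.67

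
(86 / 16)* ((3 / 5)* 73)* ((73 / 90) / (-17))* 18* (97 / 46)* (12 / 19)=-200045331 / 742900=-269.28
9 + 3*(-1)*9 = -18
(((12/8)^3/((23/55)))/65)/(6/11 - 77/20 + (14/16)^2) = -4840/98969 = -0.05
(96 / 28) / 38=12 / 133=0.09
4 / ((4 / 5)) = 5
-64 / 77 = -0.83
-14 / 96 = -7 / 48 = -0.15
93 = 93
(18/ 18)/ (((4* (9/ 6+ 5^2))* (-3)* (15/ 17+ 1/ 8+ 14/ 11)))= -748/ 542349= -0.00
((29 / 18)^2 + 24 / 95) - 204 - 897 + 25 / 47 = -1587882623 / 1446660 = -1097.62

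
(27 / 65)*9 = 243 / 65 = 3.74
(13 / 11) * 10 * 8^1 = 1040 / 11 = 94.55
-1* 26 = -26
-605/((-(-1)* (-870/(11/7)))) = 1331/1218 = 1.09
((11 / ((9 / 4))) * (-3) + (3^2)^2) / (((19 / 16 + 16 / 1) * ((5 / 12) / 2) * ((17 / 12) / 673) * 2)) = 102855936 / 23375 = 4400.25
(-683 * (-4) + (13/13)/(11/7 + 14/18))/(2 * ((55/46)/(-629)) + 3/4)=3661.80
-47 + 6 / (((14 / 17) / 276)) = 13747 / 7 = 1963.86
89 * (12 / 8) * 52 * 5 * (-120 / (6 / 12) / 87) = -2776800 / 29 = -95751.72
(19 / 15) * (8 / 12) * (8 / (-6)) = -152 / 135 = -1.13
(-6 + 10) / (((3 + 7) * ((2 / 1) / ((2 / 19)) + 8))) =2 / 135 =0.01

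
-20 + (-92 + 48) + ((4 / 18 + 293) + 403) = 5690 / 9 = 632.22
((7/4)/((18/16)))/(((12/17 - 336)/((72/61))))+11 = 955699/86925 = 10.99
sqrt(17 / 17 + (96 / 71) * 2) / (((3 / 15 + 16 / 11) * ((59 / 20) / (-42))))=-6600 * sqrt(18673) / 54457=-16.56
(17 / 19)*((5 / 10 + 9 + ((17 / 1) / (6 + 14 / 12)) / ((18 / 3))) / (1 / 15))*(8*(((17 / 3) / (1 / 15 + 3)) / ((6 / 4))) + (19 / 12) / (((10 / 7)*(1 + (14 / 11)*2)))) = 1350.33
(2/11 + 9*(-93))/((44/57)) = -524685/484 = -1084.06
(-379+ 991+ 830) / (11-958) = -1442 / 947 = -1.52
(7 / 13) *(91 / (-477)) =-49 / 477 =-0.10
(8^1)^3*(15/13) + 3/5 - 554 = 2429/65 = 37.37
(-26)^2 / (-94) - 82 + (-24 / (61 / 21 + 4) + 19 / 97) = -61128731 / 661055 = -92.47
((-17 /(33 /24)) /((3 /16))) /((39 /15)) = -10880 /429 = -25.36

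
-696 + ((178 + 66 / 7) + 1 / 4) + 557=1363 / 28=48.68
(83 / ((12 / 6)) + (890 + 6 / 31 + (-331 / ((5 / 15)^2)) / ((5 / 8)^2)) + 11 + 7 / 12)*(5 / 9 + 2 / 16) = -3045426293 / 669600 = -4548.13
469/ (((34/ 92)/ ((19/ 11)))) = 409906/ 187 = 2192.01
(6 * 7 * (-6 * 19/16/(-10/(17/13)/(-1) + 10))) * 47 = -318801/400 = -797.00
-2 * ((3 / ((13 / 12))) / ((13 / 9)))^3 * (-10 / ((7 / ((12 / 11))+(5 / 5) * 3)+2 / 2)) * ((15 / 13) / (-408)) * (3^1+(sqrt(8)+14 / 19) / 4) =-12346437312 / 101338854955-102036672 * sqrt(2) / 5333623945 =-0.15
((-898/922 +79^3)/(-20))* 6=-68187159/461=-147911.41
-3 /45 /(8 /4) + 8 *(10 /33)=263 /110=2.39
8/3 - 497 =-1483/3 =-494.33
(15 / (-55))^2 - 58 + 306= 30017 / 121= 248.07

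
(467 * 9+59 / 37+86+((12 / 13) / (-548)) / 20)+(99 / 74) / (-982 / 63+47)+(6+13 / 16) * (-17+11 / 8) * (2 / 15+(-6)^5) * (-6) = -103533915953597037 / 20865626080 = -4961936.71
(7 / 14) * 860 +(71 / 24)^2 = 252721 / 576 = 438.75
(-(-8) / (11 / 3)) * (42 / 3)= 336 / 11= 30.55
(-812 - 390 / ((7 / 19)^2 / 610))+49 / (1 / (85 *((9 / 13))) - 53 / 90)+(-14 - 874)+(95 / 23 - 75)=-49434400784 / 28175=-1754548.39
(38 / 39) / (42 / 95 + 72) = 1805 / 134199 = 0.01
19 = 19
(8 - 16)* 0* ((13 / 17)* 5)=0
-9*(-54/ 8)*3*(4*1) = 729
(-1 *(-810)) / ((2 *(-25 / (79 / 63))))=-711 / 35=-20.31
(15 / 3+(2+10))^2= 289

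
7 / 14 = 1 / 2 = 0.50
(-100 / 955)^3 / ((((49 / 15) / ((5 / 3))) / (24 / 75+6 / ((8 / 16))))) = -352000 / 48775097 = -0.01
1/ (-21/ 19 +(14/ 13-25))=-247/ 6182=-0.04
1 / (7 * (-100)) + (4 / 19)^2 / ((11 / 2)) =0.01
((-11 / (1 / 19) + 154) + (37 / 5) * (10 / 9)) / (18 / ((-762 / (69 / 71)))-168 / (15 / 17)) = 18980785 / 77266971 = 0.25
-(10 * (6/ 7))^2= -3600/ 49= -73.47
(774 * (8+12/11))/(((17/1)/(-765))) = -3483000/11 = -316636.36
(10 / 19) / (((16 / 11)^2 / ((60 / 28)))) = 9075 / 17024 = 0.53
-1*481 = -481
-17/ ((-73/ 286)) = 66.60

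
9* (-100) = -900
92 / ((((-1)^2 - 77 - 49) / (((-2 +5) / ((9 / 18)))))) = -552 / 125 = -4.42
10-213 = -203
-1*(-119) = 119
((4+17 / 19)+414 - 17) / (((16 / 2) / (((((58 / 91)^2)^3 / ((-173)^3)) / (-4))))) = 9084141758312 / 55865059321329437543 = 0.00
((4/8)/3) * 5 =5/6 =0.83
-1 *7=-7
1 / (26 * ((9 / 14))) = 7 / 117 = 0.06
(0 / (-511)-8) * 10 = -80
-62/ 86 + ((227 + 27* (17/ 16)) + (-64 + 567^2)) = 321679.97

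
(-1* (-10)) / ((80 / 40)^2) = 5 / 2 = 2.50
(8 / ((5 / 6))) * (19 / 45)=304 / 75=4.05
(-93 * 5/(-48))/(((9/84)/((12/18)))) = 1085/18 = 60.28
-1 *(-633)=633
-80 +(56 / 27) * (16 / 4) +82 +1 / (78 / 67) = 7831 / 702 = 11.16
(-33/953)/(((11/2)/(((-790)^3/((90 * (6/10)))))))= 493039000/8577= 57483.85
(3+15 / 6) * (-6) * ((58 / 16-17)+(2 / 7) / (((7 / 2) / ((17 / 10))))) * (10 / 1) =856119 / 196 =4367.95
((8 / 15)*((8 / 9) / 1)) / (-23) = -64 / 3105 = -0.02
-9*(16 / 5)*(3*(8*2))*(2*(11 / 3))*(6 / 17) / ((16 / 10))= -38016 / 17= -2236.24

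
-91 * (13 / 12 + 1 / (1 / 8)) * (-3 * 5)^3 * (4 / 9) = 1239875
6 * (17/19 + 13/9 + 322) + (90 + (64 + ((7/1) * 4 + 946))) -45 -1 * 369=151622/57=2660.04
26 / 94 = 0.28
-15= -15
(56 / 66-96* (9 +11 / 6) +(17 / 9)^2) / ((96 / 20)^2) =-23067625 / 513216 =-44.95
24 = 24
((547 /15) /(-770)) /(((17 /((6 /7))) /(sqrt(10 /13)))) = -547 * sqrt(130) /2977975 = -0.00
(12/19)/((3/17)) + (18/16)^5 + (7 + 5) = 10821259/622592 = 17.38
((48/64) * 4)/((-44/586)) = -879/22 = -39.95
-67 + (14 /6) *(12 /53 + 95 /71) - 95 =-1787609 /11289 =-158.35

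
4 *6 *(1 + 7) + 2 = 194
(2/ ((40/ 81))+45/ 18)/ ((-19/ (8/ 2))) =-131/ 95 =-1.38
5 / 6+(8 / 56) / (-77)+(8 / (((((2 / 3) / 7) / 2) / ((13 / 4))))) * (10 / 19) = 17708731 / 61446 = 288.20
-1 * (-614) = 614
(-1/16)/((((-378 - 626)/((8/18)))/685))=685/36144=0.02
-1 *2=-2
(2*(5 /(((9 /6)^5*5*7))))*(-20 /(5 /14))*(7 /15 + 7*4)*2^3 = -1748992 /3645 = -479.83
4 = 4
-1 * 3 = -3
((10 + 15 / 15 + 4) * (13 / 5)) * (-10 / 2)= -195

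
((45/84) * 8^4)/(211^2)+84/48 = 2242969/1246588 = 1.80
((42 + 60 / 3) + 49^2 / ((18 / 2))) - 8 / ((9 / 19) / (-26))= 6911 / 9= 767.89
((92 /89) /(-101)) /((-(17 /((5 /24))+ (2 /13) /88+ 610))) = 263120 /17780071209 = 0.00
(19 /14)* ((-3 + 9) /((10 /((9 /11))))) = 513 /770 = 0.67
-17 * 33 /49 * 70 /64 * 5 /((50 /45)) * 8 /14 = -25245 /784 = -32.20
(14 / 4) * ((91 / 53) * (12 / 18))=637 / 159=4.01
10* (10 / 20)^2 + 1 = 7 / 2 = 3.50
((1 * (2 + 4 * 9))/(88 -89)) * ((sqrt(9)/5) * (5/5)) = -114/5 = -22.80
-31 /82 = -0.38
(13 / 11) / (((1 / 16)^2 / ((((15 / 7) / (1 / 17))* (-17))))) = -14426880 / 77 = -187362.08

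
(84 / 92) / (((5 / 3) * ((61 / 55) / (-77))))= -53361 / 1403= -38.03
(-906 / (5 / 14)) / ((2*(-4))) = 3171 / 10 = 317.10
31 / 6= 5.17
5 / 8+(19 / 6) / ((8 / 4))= 53 / 24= 2.21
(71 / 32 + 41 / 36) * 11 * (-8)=-295.47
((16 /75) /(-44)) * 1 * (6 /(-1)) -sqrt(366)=8 /275 -sqrt(366)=-19.10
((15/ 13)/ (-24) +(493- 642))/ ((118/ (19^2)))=-5595861/ 12272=-455.99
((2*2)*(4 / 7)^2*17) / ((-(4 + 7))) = -1088 / 539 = -2.02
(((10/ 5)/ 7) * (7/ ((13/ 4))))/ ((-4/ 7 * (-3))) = 14/ 39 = 0.36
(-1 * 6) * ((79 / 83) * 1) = -474 / 83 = -5.71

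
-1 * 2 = -2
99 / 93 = 33 / 31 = 1.06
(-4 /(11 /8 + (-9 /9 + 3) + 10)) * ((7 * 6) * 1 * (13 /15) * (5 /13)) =-448 /107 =-4.19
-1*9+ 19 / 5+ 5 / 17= -417 / 85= -4.91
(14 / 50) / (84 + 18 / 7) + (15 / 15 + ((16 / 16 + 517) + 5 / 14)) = 27539084 / 53025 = 519.36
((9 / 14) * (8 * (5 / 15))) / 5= 12 / 35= 0.34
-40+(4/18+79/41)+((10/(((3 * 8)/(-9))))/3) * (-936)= 417763/369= 1132.15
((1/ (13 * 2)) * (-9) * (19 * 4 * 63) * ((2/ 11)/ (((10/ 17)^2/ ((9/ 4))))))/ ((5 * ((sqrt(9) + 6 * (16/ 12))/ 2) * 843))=-9340191/ 110503250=-0.08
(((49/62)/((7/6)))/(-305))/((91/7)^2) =-21/1597895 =-0.00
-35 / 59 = -0.59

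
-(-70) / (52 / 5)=6.73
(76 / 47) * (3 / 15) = 76 / 235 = 0.32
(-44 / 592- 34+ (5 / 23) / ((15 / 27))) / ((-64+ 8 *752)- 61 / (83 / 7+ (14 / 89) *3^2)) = -948098733 / 167405605340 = -0.01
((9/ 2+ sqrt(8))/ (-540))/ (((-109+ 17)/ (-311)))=-311/ 11040 - 311 * sqrt(2)/ 24840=-0.05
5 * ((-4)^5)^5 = -5629499534213120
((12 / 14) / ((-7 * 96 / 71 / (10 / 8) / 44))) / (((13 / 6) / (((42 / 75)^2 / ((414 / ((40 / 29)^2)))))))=-0.00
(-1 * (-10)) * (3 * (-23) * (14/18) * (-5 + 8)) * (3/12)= -805/2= -402.50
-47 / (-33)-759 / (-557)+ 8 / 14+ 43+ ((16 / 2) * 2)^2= 38903539 / 128667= 302.36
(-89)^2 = 7921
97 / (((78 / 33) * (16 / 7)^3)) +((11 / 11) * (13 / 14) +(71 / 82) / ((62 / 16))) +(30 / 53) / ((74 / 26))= 4.79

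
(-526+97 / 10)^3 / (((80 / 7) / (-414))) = 199422777467403 / 40000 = 4985569436.69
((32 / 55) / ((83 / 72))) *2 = 4608 / 4565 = 1.01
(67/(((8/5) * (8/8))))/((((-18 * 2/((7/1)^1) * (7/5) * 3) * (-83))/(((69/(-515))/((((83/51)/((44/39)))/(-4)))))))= 1440835/166038678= 0.01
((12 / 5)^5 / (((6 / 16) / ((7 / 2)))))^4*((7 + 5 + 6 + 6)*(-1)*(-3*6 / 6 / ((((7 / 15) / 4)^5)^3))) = 13440983703421000919824010562551830020096 / 6179146071875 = 2175217019807798297877815000.00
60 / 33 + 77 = 867 / 11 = 78.82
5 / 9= 0.56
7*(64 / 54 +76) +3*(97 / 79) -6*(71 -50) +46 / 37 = 33085505 / 78921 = 419.22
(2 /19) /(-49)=-2 /931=-0.00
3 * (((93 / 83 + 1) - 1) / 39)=93 / 1079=0.09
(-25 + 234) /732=209 /732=0.29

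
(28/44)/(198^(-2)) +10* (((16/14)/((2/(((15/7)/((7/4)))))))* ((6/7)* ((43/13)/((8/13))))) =59977548/2401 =24980.24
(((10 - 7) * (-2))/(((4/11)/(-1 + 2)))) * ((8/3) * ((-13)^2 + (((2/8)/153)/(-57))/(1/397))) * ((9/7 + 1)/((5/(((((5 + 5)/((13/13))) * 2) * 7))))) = -4150079296/8721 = -475871.95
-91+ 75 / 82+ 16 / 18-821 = -671725 / 738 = -910.20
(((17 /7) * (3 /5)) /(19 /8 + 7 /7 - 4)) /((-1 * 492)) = 0.00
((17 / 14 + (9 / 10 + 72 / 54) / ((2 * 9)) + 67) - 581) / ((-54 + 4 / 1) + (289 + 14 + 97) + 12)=-1937861 / 1368360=-1.42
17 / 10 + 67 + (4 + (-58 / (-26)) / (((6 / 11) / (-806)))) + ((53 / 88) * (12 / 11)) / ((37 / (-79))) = -216577304 / 67155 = -3225.04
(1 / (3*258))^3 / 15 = 1 / 6955272360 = 0.00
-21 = -21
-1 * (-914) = 914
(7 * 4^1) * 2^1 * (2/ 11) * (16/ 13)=1792/ 143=12.53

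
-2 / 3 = -0.67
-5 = -5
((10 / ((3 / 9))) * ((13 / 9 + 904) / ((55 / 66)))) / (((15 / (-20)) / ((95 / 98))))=-6193240 / 147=-42130.88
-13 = -13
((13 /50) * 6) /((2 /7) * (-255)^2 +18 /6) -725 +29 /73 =-57335290157 /79126525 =-724.60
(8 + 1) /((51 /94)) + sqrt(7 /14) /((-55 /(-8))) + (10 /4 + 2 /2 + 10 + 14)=4* sqrt(2) /55 + 1499 /34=44.19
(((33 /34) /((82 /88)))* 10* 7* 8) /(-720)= -1694 /2091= -0.81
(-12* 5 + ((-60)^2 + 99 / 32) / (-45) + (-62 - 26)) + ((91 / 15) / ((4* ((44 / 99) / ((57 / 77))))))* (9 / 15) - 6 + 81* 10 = 5081533 / 8800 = 577.45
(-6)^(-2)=1/ 36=0.03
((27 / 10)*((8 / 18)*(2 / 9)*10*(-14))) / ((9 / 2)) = -224 / 27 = -8.30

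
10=10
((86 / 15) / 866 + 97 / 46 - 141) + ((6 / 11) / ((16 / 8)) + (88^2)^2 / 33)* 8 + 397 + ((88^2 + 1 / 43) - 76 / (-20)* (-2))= 14546066.05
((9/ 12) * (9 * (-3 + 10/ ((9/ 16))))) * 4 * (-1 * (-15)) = 5985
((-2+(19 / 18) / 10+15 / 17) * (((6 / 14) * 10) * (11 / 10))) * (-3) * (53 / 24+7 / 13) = 29195419 / 742560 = 39.32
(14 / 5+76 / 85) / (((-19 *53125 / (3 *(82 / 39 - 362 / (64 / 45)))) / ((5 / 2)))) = 49459867 / 7138300000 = 0.01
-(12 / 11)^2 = -144 / 121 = -1.19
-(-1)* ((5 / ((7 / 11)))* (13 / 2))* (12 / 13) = 330 / 7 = 47.14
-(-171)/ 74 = 171/ 74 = 2.31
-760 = -760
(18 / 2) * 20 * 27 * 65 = 315900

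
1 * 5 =5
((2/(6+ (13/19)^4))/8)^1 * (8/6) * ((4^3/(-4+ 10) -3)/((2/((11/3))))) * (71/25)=2340956123/1094157450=2.14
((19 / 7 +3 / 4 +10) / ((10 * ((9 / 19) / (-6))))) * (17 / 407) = -121771 / 170940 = -0.71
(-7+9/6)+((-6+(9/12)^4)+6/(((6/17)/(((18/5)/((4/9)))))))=161941/1280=126.52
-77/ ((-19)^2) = -77/ 361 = -0.21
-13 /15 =-0.87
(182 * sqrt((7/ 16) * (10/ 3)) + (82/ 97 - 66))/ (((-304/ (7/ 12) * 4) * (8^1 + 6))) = 395/ 176928 - 91 * sqrt(210)/ 175104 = -0.01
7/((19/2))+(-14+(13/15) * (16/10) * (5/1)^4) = 48644/57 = 853.40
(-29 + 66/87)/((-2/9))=7371/58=127.09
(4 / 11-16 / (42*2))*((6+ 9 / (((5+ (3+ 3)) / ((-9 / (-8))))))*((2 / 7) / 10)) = 29 / 847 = 0.03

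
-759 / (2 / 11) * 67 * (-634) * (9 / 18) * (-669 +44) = -110827756875 / 2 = -55413878437.50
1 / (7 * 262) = 1 / 1834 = 0.00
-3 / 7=-0.43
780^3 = 474552000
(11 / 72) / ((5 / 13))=143 / 360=0.40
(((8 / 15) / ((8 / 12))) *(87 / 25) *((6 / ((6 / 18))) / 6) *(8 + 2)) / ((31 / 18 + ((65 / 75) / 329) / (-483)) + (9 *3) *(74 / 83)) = 18359479152 / 5670183115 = 3.24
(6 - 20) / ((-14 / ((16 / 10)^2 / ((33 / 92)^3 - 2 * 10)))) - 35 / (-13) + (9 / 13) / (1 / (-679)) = -2360843182116 / 5049792475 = -467.51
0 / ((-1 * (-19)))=0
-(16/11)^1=-16/11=-1.45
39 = 39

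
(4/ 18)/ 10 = 1/ 45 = 0.02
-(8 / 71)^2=-64 / 5041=-0.01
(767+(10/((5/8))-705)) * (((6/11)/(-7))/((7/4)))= -1872/539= -3.47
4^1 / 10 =2 / 5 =0.40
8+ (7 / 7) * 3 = 11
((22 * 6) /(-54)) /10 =-11 /45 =-0.24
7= 7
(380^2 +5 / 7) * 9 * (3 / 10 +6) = 16375041 / 2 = 8187520.50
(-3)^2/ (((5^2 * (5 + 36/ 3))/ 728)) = 6552/ 425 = 15.42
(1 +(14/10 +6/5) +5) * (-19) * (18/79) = -14706/395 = -37.23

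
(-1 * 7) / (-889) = 1 / 127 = 0.01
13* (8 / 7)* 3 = 312 / 7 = 44.57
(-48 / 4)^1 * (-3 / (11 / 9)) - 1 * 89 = -655 / 11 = -59.55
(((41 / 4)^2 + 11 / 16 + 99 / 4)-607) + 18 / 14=-475.21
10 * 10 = 100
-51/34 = -3/2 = -1.50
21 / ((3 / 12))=84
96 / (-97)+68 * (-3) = -204.99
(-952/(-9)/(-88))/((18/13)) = -1547/1782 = -0.87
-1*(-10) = 10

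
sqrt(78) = 8.83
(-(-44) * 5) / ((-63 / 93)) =-6820 / 21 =-324.76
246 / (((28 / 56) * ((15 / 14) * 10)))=45.92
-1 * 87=-87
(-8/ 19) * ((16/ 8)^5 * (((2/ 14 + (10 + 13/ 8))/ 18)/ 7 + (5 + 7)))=-1365296/ 8379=-162.94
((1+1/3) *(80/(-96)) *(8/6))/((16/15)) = -25/18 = -1.39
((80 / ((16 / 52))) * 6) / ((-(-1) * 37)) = 1560 / 37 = 42.16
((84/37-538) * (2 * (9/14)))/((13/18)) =-3211164/3367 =-953.72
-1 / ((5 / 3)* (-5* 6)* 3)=1 / 150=0.01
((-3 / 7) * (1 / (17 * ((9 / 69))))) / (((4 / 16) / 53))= -4876 / 119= -40.97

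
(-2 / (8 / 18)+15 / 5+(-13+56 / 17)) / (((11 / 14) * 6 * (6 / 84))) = -6223 / 187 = -33.28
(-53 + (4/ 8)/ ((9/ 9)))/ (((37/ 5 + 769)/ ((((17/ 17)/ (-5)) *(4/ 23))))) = 35/ 14881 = 0.00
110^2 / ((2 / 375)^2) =425390625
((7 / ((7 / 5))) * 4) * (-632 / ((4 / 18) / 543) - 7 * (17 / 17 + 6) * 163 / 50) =-154445174 / 5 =-30889034.80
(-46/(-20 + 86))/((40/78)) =-299/220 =-1.36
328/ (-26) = -164/ 13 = -12.62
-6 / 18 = -1 / 3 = -0.33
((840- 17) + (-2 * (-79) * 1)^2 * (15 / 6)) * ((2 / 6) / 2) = 63233 / 6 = 10538.83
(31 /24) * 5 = 155 /24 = 6.46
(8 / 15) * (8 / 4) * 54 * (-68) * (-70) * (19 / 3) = 1736448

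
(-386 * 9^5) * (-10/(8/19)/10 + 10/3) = -87372837/4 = -21843209.25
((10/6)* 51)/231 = 85/231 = 0.37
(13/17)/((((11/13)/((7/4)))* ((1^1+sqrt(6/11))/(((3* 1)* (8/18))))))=1183/255 - 1183* sqrt(66)/2805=1.21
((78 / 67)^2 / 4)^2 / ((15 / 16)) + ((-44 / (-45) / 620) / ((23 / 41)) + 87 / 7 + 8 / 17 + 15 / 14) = 14.10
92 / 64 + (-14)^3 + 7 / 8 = -43867 / 16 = -2741.69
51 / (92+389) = 51 / 481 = 0.11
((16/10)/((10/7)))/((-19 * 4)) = -0.01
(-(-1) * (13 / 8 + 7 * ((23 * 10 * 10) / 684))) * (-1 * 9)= -34423 / 152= -226.47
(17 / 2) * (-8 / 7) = -68 / 7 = -9.71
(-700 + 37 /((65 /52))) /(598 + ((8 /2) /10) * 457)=-419 /488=-0.86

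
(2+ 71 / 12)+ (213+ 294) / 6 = 1109 / 12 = 92.42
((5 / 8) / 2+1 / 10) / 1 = 33 / 80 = 0.41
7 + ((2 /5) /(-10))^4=7.00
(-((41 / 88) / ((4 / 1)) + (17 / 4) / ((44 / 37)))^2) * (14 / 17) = -11811807 / 1053184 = -11.22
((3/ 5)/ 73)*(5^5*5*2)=18750/ 73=256.85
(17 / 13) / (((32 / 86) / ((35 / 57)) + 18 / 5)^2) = 1540217 / 20835828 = 0.07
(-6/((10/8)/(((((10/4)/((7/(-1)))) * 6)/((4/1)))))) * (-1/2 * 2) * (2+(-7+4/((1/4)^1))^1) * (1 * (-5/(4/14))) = 495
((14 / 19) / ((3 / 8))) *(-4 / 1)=-448 / 57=-7.86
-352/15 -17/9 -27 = -2356/45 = -52.36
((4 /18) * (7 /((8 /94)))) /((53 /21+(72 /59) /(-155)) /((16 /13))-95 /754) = 63519779960 /6666230019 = 9.53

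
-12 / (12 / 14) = -14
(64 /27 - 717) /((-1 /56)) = 1080520 /27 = 40019.26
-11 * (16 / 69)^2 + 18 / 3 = 25750 / 4761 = 5.41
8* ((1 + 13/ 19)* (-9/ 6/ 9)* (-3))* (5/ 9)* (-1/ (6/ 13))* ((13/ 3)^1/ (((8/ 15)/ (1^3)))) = -33800/ 513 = -65.89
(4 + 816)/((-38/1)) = -410/19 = -21.58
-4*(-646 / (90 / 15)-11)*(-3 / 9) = -1424 / 9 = -158.22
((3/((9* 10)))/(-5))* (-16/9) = 8/675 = 0.01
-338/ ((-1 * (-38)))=-169/ 19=-8.89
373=373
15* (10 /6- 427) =-6380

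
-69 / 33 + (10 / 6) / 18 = -1187 / 594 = -2.00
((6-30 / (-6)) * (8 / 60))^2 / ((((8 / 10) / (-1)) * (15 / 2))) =-242 / 675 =-0.36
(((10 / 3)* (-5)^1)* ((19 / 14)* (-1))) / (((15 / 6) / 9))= 570 / 7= 81.43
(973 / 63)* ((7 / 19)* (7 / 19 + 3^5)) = 4499152 / 3249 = 1384.78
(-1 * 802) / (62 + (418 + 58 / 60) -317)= -24060 / 4919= -4.89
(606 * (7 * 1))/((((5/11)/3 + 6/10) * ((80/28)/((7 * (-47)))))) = -161193879/248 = -649975.32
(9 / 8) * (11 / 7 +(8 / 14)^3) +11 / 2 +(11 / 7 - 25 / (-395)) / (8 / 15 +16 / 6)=1731741 / 216776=7.99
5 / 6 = 0.83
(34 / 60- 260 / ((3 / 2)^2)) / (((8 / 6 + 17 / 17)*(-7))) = 10349 / 1470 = 7.04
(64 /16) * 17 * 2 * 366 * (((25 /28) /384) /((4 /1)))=25925 /896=28.93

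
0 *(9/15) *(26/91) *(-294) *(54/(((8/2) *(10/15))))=0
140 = 140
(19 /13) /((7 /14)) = 38 /13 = 2.92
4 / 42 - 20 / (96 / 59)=-683 / 56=-12.20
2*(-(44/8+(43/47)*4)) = -861/47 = -18.32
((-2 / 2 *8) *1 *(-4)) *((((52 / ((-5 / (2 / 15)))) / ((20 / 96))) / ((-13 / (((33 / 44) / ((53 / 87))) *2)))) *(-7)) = -1870848 / 6625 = -282.39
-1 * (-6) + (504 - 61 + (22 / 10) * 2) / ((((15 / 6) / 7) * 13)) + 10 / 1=36518 / 325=112.36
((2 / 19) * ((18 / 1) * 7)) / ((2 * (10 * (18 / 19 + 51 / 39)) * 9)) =91 / 2785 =0.03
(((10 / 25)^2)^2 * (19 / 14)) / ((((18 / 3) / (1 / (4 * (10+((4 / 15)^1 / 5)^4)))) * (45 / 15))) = 5625 / 116570818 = 0.00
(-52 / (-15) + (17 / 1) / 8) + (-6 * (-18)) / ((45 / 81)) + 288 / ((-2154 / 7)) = 8575321 / 43080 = 199.06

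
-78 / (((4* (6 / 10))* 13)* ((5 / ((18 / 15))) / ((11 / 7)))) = -33 / 35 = -0.94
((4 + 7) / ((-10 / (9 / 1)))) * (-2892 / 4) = 71577 / 10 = 7157.70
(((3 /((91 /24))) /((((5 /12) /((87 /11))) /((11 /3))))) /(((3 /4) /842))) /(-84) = -2344128 /3185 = -735.99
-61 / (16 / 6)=-183 / 8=-22.88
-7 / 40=-0.18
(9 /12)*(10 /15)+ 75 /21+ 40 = 617 /14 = 44.07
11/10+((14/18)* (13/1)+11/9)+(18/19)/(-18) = 7057/570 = 12.38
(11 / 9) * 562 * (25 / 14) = 1226.59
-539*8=-4312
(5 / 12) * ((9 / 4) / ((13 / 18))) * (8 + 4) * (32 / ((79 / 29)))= 187920 / 1027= 182.98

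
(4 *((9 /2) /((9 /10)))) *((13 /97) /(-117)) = -20 /873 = -0.02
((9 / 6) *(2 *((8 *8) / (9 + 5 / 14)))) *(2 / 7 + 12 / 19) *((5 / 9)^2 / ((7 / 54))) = 44.81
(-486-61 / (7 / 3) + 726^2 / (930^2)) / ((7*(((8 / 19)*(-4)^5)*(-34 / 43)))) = -35142085873 / 163945062400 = -0.21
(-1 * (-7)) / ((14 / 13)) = 13 / 2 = 6.50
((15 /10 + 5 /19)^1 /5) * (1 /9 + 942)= 568093 /1710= 332.22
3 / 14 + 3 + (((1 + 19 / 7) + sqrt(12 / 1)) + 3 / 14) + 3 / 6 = 2 * sqrt(3) + 107 / 14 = 11.11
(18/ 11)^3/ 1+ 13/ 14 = 98951/ 18634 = 5.31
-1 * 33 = -33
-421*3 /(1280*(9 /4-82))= 1263 /102080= 0.01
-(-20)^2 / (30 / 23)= -920 / 3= -306.67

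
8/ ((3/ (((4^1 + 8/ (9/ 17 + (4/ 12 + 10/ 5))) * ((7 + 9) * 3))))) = 63488/ 73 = 869.70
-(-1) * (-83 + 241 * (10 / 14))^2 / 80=24336 / 245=99.33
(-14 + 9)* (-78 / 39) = 10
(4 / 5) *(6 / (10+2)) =2 / 5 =0.40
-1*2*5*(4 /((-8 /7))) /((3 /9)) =105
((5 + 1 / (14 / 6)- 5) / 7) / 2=3 / 98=0.03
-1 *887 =-887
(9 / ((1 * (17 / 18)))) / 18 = 9 / 17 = 0.53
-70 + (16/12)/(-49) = -10294/147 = -70.03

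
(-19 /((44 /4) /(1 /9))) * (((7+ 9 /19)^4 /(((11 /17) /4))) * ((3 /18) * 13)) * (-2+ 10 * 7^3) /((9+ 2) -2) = -3054667.99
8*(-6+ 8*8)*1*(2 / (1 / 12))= 11136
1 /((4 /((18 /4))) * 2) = 0.56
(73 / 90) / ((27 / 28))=0.84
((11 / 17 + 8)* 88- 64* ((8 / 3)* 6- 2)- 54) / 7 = -3214 / 119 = -27.01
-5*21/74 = -105/74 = -1.42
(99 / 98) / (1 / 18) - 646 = -30763 / 49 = -627.82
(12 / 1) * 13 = 156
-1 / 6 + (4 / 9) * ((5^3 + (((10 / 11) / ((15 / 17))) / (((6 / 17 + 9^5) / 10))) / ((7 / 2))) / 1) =231191241053 / 4173962562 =55.39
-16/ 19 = -0.84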